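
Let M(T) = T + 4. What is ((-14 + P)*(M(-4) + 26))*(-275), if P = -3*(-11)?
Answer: -135850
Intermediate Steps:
P = 33
M(T) = 4 + T
((-14 + P)*(M(-4) + 26))*(-275) = ((-14 + 33)*((4 - 4) + 26))*(-275) = (19*(0 + 26))*(-275) = (19*26)*(-275) = 494*(-275) = -135850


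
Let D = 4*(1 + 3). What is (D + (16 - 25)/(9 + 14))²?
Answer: 128881/529 ≈ 243.63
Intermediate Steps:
D = 16 (D = 4*4 = 16)
(D + (16 - 25)/(9 + 14))² = (16 + (16 - 25)/(9 + 14))² = (16 - 9/23)² = (359/23)² = 128881/529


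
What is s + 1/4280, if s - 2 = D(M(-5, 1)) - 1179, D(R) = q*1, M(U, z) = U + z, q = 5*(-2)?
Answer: -5080359/4280 ≈ -1187.0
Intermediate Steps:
q = -10
D(R) = -10 (D(R) = -10*1 = -10)
s = -1187 (s = 2 + (-10 - 1179) = 2 - 1189 = -1187)
s + 1/4280 = -1187 + 1/4280 = -5080359/4280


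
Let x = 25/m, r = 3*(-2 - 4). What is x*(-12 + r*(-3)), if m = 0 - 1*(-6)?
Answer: 175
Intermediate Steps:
m = 6 (m = 0 + 6 = 6)
r = -18 (r = 3*(-6) = -18)
x = 25/6 ≈ 4.1667
x*(-12 + r*(-3)) = 25*(-12 - 18*(-3))/6 = 25*(-12 + 54)/6 = (25/6)*42 = 175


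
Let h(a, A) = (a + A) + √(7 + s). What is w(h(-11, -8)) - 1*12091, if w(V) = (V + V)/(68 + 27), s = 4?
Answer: -60457/5 + 2*√11/95 ≈ -12091.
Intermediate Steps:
h(a, A) = A + a + √11 (h(a, A) = (a + A) + √(7 + 4) = (A + a) + √11 = A + a + √11)
w(V) = 2*V/95 (w(V) = (2*V)/95 = (2*V)*(1/95) = 2*V/95)
w(h(-11, -8)) - 1*12091 = 2*(-8 - 11 + √11)/95 - 1*12091 = 2*(-19 + √11)/95 - 12091 = (-⅖ + 2*√11/95) - 12091 = -60457/5 + 2*√11/95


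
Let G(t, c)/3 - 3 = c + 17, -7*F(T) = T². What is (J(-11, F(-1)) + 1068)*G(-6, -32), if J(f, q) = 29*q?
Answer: -268092/7 ≈ -38299.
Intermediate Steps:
F(T) = -T²/7
G(t, c) = 60 + 3*c (G(t, c) = 9 + 3*(c + 17) = 9 + 3*(17 + c) = 9 + (51 + 3*c) = 60 + 3*c)
(J(-11, F(-1)) + 1068)*G(-6, -32) = (29*(-⅐*(-1)²) + 1068)*(60 + 3*(-32)) = (29*(-⅐*1) + 1068)*(60 - 96) = (29*(-⅐) + 1068)*(-36) = (-29/7 + 1068)*(-36) = (7447/7)*(-36) = -268092/7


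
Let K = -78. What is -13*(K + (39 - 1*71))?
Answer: 1430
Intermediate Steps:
-13*(K + (39 - 1*71)) = -13*(-78 + (39 - 1*71)) = -13*(-78 + (39 - 71)) = -13*(-78 - 32) = -13*(-110) = 1430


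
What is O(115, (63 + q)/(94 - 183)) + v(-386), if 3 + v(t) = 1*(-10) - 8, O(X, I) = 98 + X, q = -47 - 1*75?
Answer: 192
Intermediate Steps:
q = -122 (q = -47 - 75 = -122)
v(t) = -21 (v(t) = -3 + (1*(-10) - 8) = -3 + (-10 - 8) = -3 - 18 = -21)
O(115, (63 + q)/(94 - 183)) + v(-386) = (98 + 115) - 21 = 213 - 21 = 192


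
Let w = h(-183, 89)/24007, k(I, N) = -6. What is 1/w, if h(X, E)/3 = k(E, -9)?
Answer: -24007/18 ≈ -1333.7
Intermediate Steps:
h(X, E) = -18 (h(X, E) = 3*(-6) = -18)
w = -18/24007 ≈ -0.00074978
1/w = 1/(-18/24007) = -24007/18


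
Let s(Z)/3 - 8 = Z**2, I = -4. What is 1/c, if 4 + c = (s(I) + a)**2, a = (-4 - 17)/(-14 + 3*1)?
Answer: 121/660485 ≈ 0.00018320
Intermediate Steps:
s(Z) = 24 + 3*Z**2
a = 21/11 (a = -21/(-14 + 3) = -21/(-11) = -21*(-1/11) = 21/11 ≈ 1.9091)
c = 660485/121 (c = -4 + ((24 + 3*(-4)**2) + 21/11)**2 = -4 + ((24 + 3*16) + 21/11)**2 = -4 + ((24 + 48) + 21/11)**2 = -4 + (72 + 21/11)**2 = -4 + (813/11)**2 = -4 + 660969/121 = 660485/121 ≈ 5458.6)
1/c = 1/(660485/121) = 121/660485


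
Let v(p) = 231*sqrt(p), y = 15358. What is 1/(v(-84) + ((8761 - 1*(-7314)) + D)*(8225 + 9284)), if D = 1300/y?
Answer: 16596784171516325/4671308584934427498988909 - 27242772942*I*sqrt(21)/4671308584934427498988909 ≈ 3.5529e-9 - 2.6725e-14*I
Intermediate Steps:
D = 650/7679 (D = 1300/15358 = 1300*(1/15358) = 650/7679 ≈ 0.084646)
1/(v(-84) + ((8761 - 1*(-7314)) + D)*(8225 + 9284)) = 1/(231*sqrt(-84) + ((8761 - 1*(-7314)) + 650/7679)*(8225 + 9284)) = 1/(231*(2*I*sqrt(21)) + ((8761 + 7314) + 650/7679)*17509) = 1/(462*I*sqrt(21) + (16075 + 650/7679)*17509) = 1/(462*I*sqrt(21) + (123440575/7679)*17509) = 1/(462*I*sqrt(21) + 2161321027675/7679) = 1/(2161321027675/7679 + 462*I*sqrt(21))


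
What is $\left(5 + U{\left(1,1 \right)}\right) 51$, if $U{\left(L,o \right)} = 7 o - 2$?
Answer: $510$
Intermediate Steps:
$U{\left(L,o \right)} = -2 + 7 o$
$\left(5 + U{\left(1,1 \right)}\right) 51 = \left(5 + \left(-2 + 7 \cdot 1\right)\right) 51 = \left(5 + \left(-2 + 7\right)\right) 51 = \left(5 + 5\right) 51 = 10 \cdot 51 = 510$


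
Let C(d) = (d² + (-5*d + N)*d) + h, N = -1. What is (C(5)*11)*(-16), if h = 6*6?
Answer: 12144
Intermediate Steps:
h = 36
C(d) = 36 + d² + d*(-1 - 5*d) (C(d) = (d² + (-5*d - 1)*d) + 36 = (d² + (-1 - 5*d)*d) + 36 = (d² + d*(-1 - 5*d)) + 36 = 36 + d² + d*(-1 - 5*d))
(C(5)*11)*(-16) = ((36 - 1*5 - 4*5²)*11)*(-16) = ((36 - 5 - 4*25)*11)*(-16) = ((36 - 5 - 100)*11)*(-16) = -69*11*(-16) = -759*(-16) = 12144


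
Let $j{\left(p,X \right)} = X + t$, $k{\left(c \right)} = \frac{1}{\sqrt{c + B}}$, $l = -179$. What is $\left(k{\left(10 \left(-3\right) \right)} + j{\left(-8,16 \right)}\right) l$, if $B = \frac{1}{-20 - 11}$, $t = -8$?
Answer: $-1432 + \frac{179 i \sqrt{589}}{133} \approx -1432.0 + 32.663 i$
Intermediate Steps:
$B = - \frac{1}{31}$ ($B = \frac{1}{-31} = - \frac{1}{31} \approx -0.032258$)
$k{\left(c \right)} = \frac{1}{\sqrt{- \frac{1}{31} + c}}$ ($k{\left(c \right)} = \frac{1}{\sqrt{c - \frac{1}{31}}} = \frac{1}{\sqrt{- \frac{1}{31} + c}}$)
$j{\left(p,X \right)} = -8 + X$ ($j{\left(p,X \right)} = X - 8 = -8 + X$)
$\left(k{\left(10 \left(-3\right) \right)} + j{\left(-8,16 \right)}\right) l = \left(\frac{\sqrt{31}}{\sqrt{-1 + 31 \cdot 10 \left(-3\right)}} + \left(-8 + 16\right)\right) \left(-179\right) = \left(\frac{\sqrt{31}}{\sqrt{-1 + 31 \left(-30\right)}} + 8\right) \left(-179\right) = \left(\frac{\sqrt{31}}{\sqrt{-1 - 930}} + 8\right) \left(-179\right) = \left(\frac{\sqrt{31}}{7 i \sqrt{19}} + 8\right) \left(-179\right) = \left(\sqrt{31} \left(- \frac{i \sqrt{19}}{133}\right) + 8\right) \left(-179\right) = \left(- \frac{i \sqrt{589}}{133} + 8\right) \left(-179\right) = \left(8 - \frac{i \sqrt{589}}{133}\right) \left(-179\right) = -1432 + \frac{179 i \sqrt{589}}{133}$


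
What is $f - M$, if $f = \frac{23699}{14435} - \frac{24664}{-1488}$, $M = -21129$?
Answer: $\frac{56778374509}{2684910} \approx 21147.0$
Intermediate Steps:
$f = \frac{48911119}{2684910}$ ($f = 23699 \cdot \frac{1}{14435} - - \frac{3083}{186} = \frac{23699}{14435} + \frac{3083}{186} = \frac{48911119}{2684910} \approx 18.217$)
$f - M = \frac{48911119}{2684910} - -21129 = \frac{48911119}{2684910} + 21129 = \frac{56778374509}{2684910}$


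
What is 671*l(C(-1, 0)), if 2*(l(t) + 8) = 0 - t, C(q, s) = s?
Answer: -5368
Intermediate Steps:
l(t) = -8 - t/2 (l(t) = -8 + (0 - t)/2 = -8 + (-t)/2 = -8 - t/2)
671*l(C(-1, 0)) = 671*(-8 - ½*0) = 671*(-8 + 0) = 671*(-8) = -5368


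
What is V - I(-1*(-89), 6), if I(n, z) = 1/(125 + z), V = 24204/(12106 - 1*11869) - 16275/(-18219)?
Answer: 6474265842/62849477 ≈ 103.01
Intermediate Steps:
V = 49425539/479767 (V = 24204/(12106 - 11869) - 16275*(-1/18219) = 24204/237 + 5425/6073 = 24204*(1/237) + 5425/6073 = 8068/79 + 5425/6073 = 49425539/479767 ≈ 103.02)
V - I(-1*(-89), 6) = 49425539/479767 - 1/(125 + 6) = 49425539/479767 - 1/131 = 6474265842/62849477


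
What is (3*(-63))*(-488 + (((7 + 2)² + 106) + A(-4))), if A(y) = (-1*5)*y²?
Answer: 72009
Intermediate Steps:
A(y) = -5*y²
(3*(-63))*(-488 + (((7 + 2)² + 106) + A(-4))) = (3*(-63))*(-488 + (((7 + 2)² + 106) - 5*(-4)²)) = -189*(-488 + ((9² + 106) - 5*16)) = -189*(-488 + ((81 + 106) - 80)) = -189*(-488 + (187 - 80)) = -189*(-488 + 107) = -189*(-381) = 72009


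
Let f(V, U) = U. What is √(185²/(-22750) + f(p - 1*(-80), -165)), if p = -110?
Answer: I*√137882290/910 ≈ 12.904*I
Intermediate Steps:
√(185²/(-22750) + f(p - 1*(-80), -165)) = √(185²/(-22750) - 165) = √(34225*(-1/22750) - 165) = √(-1369/910 - 165) = √(-151519/910) = I*√137882290/910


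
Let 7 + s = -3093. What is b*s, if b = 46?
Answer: -142600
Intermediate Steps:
s = -3100 (s = -7 - 3093 = -3100)
b*s = 46*(-3100) = -142600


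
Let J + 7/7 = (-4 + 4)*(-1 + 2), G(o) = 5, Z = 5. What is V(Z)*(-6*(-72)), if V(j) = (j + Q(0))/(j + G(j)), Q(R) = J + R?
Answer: 864/5 ≈ 172.80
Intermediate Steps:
J = -1 (J = -1 + (-4 + 4)*(-1 + 2) = -1 + 0*1 = -1 + 0 = -1)
Q(R) = -1 + R
V(j) = (-1 + j)/(5 + j) (V(j) = (j + (-1 + 0))/(j + 5) = (j - 1)/(5 + j) = (-1 + j)/(5 + j))
V(Z)*(-6*(-72)) = ((-1 + 5)/(5 + 5))*(-6*(-72)) = (4/10)*432 = ((1/10)*4)*432 = (2/5)*432 = 864/5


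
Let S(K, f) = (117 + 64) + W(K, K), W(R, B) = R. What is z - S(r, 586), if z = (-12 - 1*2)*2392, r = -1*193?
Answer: -33476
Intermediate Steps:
r = -193
S(K, f) = 181 + K (S(K, f) = (117 + 64) + K = 181 + K)
z = -33488 (z = (-12 - 2)*2392 = -14*2392 = -33488)
z - S(r, 586) = -33488 - (181 - 193) = -33488 - 1*(-12) = -33488 + 12 = -33476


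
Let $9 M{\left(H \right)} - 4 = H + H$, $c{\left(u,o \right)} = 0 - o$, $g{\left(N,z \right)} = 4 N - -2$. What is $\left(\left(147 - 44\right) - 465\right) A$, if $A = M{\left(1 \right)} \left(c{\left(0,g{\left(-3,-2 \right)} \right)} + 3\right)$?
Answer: $- \frac{9412}{3} \approx -3137.3$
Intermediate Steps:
$g{\left(N,z \right)} = 2 + 4 N$ ($g{\left(N,z \right)} = 4 N + 2 = 2 + 4 N$)
$c{\left(u,o \right)} = - o$
$M{\left(H \right)} = \frac{4}{9} + \frac{2 H}{9}$ ($M{\left(H \right)} = \frac{4}{9} + \frac{H + H}{9} = \frac{4}{9} + \frac{2 H}{9}$)
$A = \frac{26}{3}$ ($A = \left(\frac{4}{9} + \frac{2}{9} \cdot 1\right) \left(- (2 + 4 \left(-3\right)) + 3\right) = \left(\frac{4}{9} + \frac{2}{9}\right) \left(- (2 - 12) + 3\right) = \frac{2 \left(\left(-1\right) \left(-10\right) + 3\right)}{3} = \frac{2 \left(10 + 3\right)}{3} = \frac{2}{3} \cdot 13 = \frac{26}{3} \approx 8.6667$)
$\left(\left(147 - 44\right) - 465\right) A = \left(\left(147 - 44\right) - 465\right) \frac{26}{3} = \left(103 - 465\right) \frac{26}{3} = \left(-362\right) \frac{26}{3} = - \frac{9412}{3}$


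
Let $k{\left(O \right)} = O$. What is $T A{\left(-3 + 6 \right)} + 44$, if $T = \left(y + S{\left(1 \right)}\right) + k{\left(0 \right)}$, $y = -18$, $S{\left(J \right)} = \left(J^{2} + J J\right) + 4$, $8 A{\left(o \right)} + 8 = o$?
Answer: $\frac{103}{2} \approx 51.5$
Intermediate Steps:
$A{\left(o \right)} = -1 + \frac{o}{8}$
$S{\left(J \right)} = 4 + 2 J^{2}$ ($S{\left(J \right)} = \left(J^{2} + J^{2}\right) + 4 = 2 J^{2} + 4 = 4 + 2 J^{2}$)
$T = -12$ ($T = \left(-18 + \left(4 + 2 \cdot 1^{2}\right)\right) + 0 = \left(-18 + \left(4 + 2 \cdot 1\right)\right) + 0 = \left(-18 + \left(4 + 2\right)\right) + 0 = \left(-18 + 6\right) + 0 = -12 + 0 = -12$)
$T A{\left(-3 + 6 \right)} + 44 = - 12 \left(-1 + \frac{-3 + 6}{8}\right) + 44 = - 12 \left(-1 + \frac{1}{8} \cdot 3\right) + 44 = - 12 \left(-1 + \frac{3}{8}\right) + 44 = \left(-12\right) \left(- \frac{5}{8}\right) + 44 = \frac{15}{2} + 44 = \frac{103}{2}$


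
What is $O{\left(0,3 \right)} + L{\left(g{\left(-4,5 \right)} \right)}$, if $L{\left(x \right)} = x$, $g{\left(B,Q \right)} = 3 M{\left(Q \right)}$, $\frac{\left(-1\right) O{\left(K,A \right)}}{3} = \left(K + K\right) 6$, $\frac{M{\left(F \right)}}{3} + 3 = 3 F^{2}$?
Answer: $648$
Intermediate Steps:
$M{\left(F \right)} = -9 + 9 F^{2}$ ($M{\left(F \right)} = -9 + 3 \cdot 3 F^{2} = -9 + 9 F^{2}$)
$O{\left(K,A \right)} = - 36 K$ ($O{\left(K,A \right)} = - 3 \left(K + K\right) 6 = - 3 \cdot 2 K 6 = - 3 \cdot 12 K = - 36 K$)
$g{\left(B,Q \right)} = -27 + 27 Q^{2}$ ($g{\left(B,Q \right)} = 3 \left(-9 + 9 Q^{2}\right) = -27 + 27 Q^{2}$)
$O{\left(0,3 \right)} + L{\left(g{\left(-4,5 \right)} \right)} = \left(-36\right) 0 - \left(27 - 27 \cdot 5^{2}\right) = 0 + \left(-27 + 27 \cdot 25\right) = 0 + \left(-27 + 675\right) = 0 + 648 = 648$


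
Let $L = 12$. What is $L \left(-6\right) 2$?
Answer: $-144$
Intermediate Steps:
$L \left(-6\right) 2 = 12 \left(-6\right) 2 = \left(-72\right) 2 = -144$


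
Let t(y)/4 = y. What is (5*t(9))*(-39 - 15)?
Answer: -9720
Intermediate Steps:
t(y) = 4*y
(5*t(9))*(-39 - 15) = (5*(4*9))*(-39 - 15) = (5*36)*(-54) = 180*(-54) = -9720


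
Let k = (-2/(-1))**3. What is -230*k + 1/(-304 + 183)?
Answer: -222641/121 ≈ -1840.0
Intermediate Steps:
k = 8 (k = (-2*(-1))**3 = 2**3 = 8)
-230*k + 1/(-304 + 183) = -230*8 + 1/(-304 + 183) = -1840 + 1/(-121) = -1840 - 1/121 = -222641/121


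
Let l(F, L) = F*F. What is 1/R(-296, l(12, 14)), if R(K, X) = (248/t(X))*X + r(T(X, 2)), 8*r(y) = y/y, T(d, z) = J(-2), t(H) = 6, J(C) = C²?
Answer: 8/47617 ≈ 0.00016801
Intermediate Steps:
T(d, z) = 4 (T(d, z) = (-2)² = 4)
l(F, L) = F²
r(y) = ⅛ (r(y) = (y/y)/8 = (⅛)*1 = ⅛)
R(K, X) = ⅛ + 124*X/3 (R(K, X) = (248/6)*X + ⅛ = (248*(⅙))*X + ⅛ = 124*X/3 + ⅛ = ⅛ + 124*X/3)
1/R(-296, l(12, 14)) = 1/(⅛ + (124/3)*12²) = 1/(⅛ + (124/3)*144) = 1/(⅛ + 5952) = 1/(47617/8) = 8/47617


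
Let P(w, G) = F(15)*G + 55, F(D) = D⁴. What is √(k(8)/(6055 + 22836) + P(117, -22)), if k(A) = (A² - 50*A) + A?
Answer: I*√929589956496543/28891 ≈ 1055.3*I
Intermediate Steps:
P(w, G) = 55 + 50625*G (P(w, G) = 15⁴*G + 55 = 50625*G + 55 = 55 + 50625*G)
k(A) = A² - 49*A
√(k(8)/(6055 + 22836) + P(117, -22)) = √((8*(-49 + 8))/(6055 + 22836) + (55 + 50625*(-22))) = √((8*(-41))/28891 + (55 - 1113750)) = √(-328*1/28891 - 1113695) = √(-328/28891 - 1113695) = √(-32175762573/28891) = I*√929589956496543/28891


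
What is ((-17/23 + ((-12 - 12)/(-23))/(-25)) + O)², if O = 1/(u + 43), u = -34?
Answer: 12013156/26780625 ≈ 0.44858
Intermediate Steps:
O = ⅑ (O = 1/(-34 + 43) = 1/9 = ⅑ ≈ 0.11111)
((-17/23 + ((-12 - 12)/(-23))/(-25)) + O)² = ((-17/23 + ((-12 - 12)/(-23))/(-25)) + ⅑)² = ((-17*1/23 - 24*(-1/23)*(-1/25)) + ⅑)² = ((-17/23 + (24/23)*(-1/25)) + ⅑)² = ((-17/23 - 24/575) + ⅑)² = (-449/575 + ⅑)² = (-3466/5175)² = 12013156/26780625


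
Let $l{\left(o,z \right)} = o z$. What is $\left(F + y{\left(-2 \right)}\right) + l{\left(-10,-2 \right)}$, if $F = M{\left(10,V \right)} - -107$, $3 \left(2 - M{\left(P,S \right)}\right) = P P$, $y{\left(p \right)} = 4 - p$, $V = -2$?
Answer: $\frac{305}{3} \approx 101.67$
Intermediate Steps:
$M{\left(P,S \right)} = 2 - \frac{P^{2}}{3}$ ($M{\left(P,S \right)} = 2 - \frac{P P}{3} = 2 - \frac{P^{2}}{3}$)
$F = \frac{227}{3}$ ($F = \left(2 - \frac{10^{2}}{3}\right) - -107 = \left(2 - \frac{100}{3}\right) + 107 = - \frac{94}{3} + 107 = \frac{227}{3} \approx 75.667$)
$\left(F + y{\left(-2 \right)}\right) + l{\left(-10,-2 \right)} = \left(\frac{227}{3} + \left(4 - -2\right)\right) - -20 = \left(\frac{227}{3} + \left(4 + 2\right)\right) + 20 = \left(\frac{227}{3} + 6\right) + 20 = \frac{245}{3} + 20 = \frac{305}{3}$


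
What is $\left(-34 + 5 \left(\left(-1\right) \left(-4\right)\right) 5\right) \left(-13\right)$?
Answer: $-858$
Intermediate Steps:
$\left(-34 + 5 \left(\left(-1\right) \left(-4\right)\right) 5\right) \left(-13\right) = \left(-34 + 5 \cdot 4 \cdot 5\right) \left(-13\right) = \left(-34 + 20 \cdot 5\right) \left(-13\right) = \left(-34 + 100\right) \left(-13\right) = 66 \left(-13\right) = -858$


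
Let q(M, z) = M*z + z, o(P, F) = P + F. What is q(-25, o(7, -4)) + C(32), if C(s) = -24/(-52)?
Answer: -930/13 ≈ -71.538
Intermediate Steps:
C(s) = 6/13 (C(s) = -24*(-1/52) = 6/13)
o(P, F) = F + P
q(M, z) = z + M*z
q(-25, o(7, -4)) + C(32) = (-4 + 7)*(1 - 25) + 6/13 = 3*(-24) + 6/13 = -72 + 6/13 = -930/13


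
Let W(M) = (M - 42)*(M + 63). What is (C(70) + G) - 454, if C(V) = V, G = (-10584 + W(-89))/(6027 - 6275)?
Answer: -44027/124 ≈ -355.06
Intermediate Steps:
W(M) = (-42 + M)*(63 + M)
G = 3589/124 (G = (-10584 + (-2646 + (-89)**2 + 21*(-89)))/(6027 - 6275) = (-10584 + (-2646 + 7921 - 1869))/(-248) = (-10584 + 3406)*(-1/248) = -7178*(-1/248) = 3589/124 ≈ 28.944)
(C(70) + G) - 454 = (70 + 3589/124) - 454 = 12269/124 - 454 = -44027/124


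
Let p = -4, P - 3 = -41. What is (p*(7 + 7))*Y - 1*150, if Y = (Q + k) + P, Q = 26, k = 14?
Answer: -262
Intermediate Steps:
P = -38 (P = 3 - 41 = -38)
Y = 2 (Y = (26 + 14) - 38 = 40 - 38 = 2)
(p*(7 + 7))*Y - 1*150 = -4*(7 + 7)*2 - 1*150 = -4*14*2 - 150 = -56*2 - 150 = -112 - 150 = -262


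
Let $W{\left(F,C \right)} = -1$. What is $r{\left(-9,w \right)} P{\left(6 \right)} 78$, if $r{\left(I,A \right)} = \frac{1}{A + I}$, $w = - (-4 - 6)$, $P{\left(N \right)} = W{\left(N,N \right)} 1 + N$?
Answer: $390$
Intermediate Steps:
$P{\left(N \right)} = -1 + N$ ($P{\left(N \right)} = \left(-1\right) 1 + N = -1 + N$)
$w = 10$ ($w = - (-4 - 6) = \left(-1\right) \left(-10\right) = 10$)
$r{\left(-9,w \right)} P{\left(6 \right)} 78 = \frac{-1 + 6}{10 - 9} \cdot 78 = 1^{-1} \cdot 5 \cdot 78 = 1 \cdot 5 \cdot 78 = 5 \cdot 78 = 390$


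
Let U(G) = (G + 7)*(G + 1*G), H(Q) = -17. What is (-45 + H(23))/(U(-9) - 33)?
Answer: -62/3 ≈ -20.667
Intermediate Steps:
U(G) = 2*G*(7 + G) (U(G) = (7 + G)*(G + G) = (7 + G)*(2*G) = 2*G*(7 + G))
(-45 + H(23))/(U(-9) - 33) = (-45 - 17)/(2*(-9)*(7 - 9) - 33) = -62/(2*(-9)*(-2) - 33) = -62/(36 - 33) = -62/3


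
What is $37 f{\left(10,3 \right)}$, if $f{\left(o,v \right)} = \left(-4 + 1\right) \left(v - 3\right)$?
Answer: $0$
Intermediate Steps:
$f{\left(o,v \right)} = 9 - 3 v$ ($f{\left(o,v \right)} = - 3 \left(-3 + v\right) = 9 - 3 v$)
$37 f{\left(10,3 \right)} = 37 \left(9 - 9\right) = 37 \cdot 0 = 0$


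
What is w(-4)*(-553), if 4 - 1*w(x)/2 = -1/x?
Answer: -8295/2 ≈ -4147.5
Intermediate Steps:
w(x) = 8 + 2/x (w(x) = 8 - (-2)/x = 8 + 2/x)
w(-4)*(-553) = (8 + 2/(-4))*(-553) = (8 + 2*(-1/4))*(-553) = (8 - 1/2)*(-553) = (15/2)*(-553) = -8295/2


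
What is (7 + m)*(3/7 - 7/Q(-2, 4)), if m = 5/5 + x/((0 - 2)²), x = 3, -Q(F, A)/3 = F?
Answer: -155/24 ≈ -6.4583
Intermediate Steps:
Q(F, A) = -3*F
m = 7/4 (m = 5/5 + 3/((0 - 2)²) = 5*(⅕) + 3/((-2)²) = 1 + 3/4 = 1 + 3*(¼) = 1 + ¾ = 7/4 ≈ 1.7500)
(7 + m)*(3/7 - 7/Q(-2, 4)) = (7 + 7/4)*(3/7 - 7/((-3*(-2)))) = 35*(3*(⅐) - 7/6)/4 = 35*(3/7 - 7*⅙)/4 = 35*(3/7 - 7/6)/4 = (35/4)*(-31/42) = -155/24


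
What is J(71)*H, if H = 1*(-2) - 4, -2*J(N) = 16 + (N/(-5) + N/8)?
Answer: 1281/40 ≈ 32.025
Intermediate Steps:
J(N) = -8 + 3*N/80 (J(N) = -(16 + (N/(-5) + N/8))/2 = -(16 + (N*(-1/5) + N*(1/8)))/2 = -(16 + (-N/5 + N/8))/2 = -(16 - 3*N/40)/2 = -8 + 3*N/80)
H = -6 (H = -2 - 4 = -6)
J(71)*H = (-8 + (3/80)*71)*(-6) = (-8 + 213/80)*(-6) = -427/80*(-6) = 1281/40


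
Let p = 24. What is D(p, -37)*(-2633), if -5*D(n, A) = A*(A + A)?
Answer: 7209154/5 ≈ 1.4418e+6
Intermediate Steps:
D(n, A) = -2*A²/5 (D(n, A) = -A*(A + A)/5 = -A*2*A/5 = -2*A²/5)
D(p, -37)*(-2633) = -⅖*(-37)²*(-2633) = -⅖*1369*(-2633) = -2738/5*(-2633) = 7209154/5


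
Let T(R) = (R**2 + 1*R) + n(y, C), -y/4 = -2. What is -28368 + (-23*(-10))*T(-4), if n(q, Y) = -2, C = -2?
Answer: -26068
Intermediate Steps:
y = 8 (y = -4*(-2) = 8)
T(R) = -2 + R + R**2 (T(R) = (R**2 + 1*R) - 2 = (R**2 + R) - 2 = (R + R**2) - 2 = -2 + R + R**2)
-28368 + (-23*(-10))*T(-4) = -28368 + (-23*(-10))*(-2 - 4 + (-4)**2) = -28368 + 230*(-2 - 4 + 16) = -28368 + 230*10 = -28368 + 2300 = -26068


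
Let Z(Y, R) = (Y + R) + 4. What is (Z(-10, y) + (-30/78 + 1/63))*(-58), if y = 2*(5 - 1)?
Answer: -77488/819 ≈ -94.613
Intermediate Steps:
y = 8 (y = 2*4 = 8)
Z(Y, R) = 4 + R + Y (Z(Y, R) = (R + Y) + 4 = 4 + R + Y)
(Z(-10, y) + (-30/78 + 1/63))*(-58) = ((4 + 8 - 10) + (-30/78 + 1/63))*(-58) = (2 + (-30*1/78 + 1*(1/63)))*(-58) = (2 + (-5/13 + 1/63))*(-58) = (2 - 302/819)*(-58) = (1336/819)*(-58) = -77488/819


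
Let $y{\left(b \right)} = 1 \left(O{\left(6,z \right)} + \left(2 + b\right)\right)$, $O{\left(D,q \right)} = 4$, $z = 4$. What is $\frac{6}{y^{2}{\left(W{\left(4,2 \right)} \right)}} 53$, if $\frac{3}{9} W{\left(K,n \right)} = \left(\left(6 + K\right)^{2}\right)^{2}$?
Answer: $\frac{53}{150060006} \approx 3.5319 \cdot 10^{-7}$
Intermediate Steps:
$W{\left(K,n \right)} = 3 \left(6 + K\right)^{4}$ ($W{\left(K,n \right)} = 3 \left(\left(6 + K\right)^{2}\right)^{2} = 3 \left(6 + K\right)^{4}$)
$y{\left(b \right)} = 6 + b$ ($y{\left(b \right)} = 1 \left(4 + \left(2 + b\right)\right) = 1 \left(6 + b\right) = 6 + b$)
$\frac{6}{y^{2}{\left(W{\left(4,2 \right)} \right)}} 53 = \frac{6}{\left(6 + 3 \left(6 + 4\right)^{4}\right)^{2}} \cdot 53 = \frac{6}{\left(6 + 3 \cdot 10^{4}\right)^{2}} \cdot 53 = \frac{6}{\left(6 + 3 \cdot 10000\right)^{2}} \cdot 53 = \frac{6}{\left(6 + 30000\right)^{2}} \cdot 53 = \frac{6}{30006^{2}} \cdot 53 = \frac{6}{900360036} \cdot 53 = 6 \cdot \frac{1}{900360036} \cdot 53 = \frac{1}{150060006} \cdot 53 = \frac{53}{150060006}$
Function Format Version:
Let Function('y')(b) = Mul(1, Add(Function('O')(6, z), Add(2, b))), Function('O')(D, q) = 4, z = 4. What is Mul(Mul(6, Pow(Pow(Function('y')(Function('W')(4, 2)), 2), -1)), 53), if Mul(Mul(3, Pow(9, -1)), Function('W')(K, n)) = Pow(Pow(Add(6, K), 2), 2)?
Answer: Rational(53, 150060006) ≈ 3.5319e-7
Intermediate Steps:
Function('W')(K, n) = Mul(3, Pow(Add(6, K), 4)) (Function('W')(K, n) = Mul(3, Pow(Pow(Add(6, K), 2), 2)) = Mul(3, Pow(Add(6, K), 4)))
Function('y')(b) = Add(6, b) (Function('y')(b) = Mul(1, Add(4, Add(2, b))) = Mul(1, Add(6, b)) = Add(6, b))
Mul(Mul(6, Pow(Pow(Function('y')(Function('W')(4, 2)), 2), -1)), 53) = Mul(Mul(6, Pow(Pow(Add(6, Mul(3, Pow(Add(6, 4), 4))), 2), -1)), 53) = Mul(Mul(6, Pow(Pow(Add(6, Mul(3, Pow(10, 4))), 2), -1)), 53) = Mul(Mul(6, Pow(Pow(Add(6, Mul(3, 10000)), 2), -1)), 53) = Mul(Mul(6, Pow(Pow(Add(6, 30000), 2), -1)), 53) = Mul(Mul(6, Pow(Pow(30006, 2), -1)), 53) = Mul(Mul(6, Pow(900360036, -1)), 53) = Mul(Mul(6, Rational(1, 900360036)), 53) = Mul(Rational(1, 150060006), 53) = Rational(53, 150060006)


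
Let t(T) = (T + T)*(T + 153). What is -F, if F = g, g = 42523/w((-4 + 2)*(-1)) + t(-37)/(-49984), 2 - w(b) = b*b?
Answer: 132840779/6248 ≈ 21261.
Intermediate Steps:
t(T) = 2*T*(153 + T) (t(T) = (2*T)*(153 + T) = 2*T*(153 + T))
w(b) = 2 - b**2 (w(b) = 2 - b*b = 2 - b**2)
g = -132840779/6248 (g = 42523/(2 - ((-4 + 2)*(-1))**2) + (2*(-37)*(153 - 37))/(-49984) = 42523/(2 - (-2*(-1))**2) + (2*(-37)*116)*(-1/49984) = 42523/(2 - 1*2**2) - 8584*(-1/49984) = 42523/(2 - 1*4) + 1073/6248 = 42523/(2 - 4) + 1073/6248 = 42523/(-2) + 1073/6248 = 42523*(-1/2) + 1073/6248 = -42523/2 + 1073/6248 = -132840779/6248 ≈ -21261.)
F = -132840779/6248 ≈ -21261.
-F = -1*(-132840779/6248) = 132840779/6248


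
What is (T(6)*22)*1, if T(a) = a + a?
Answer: 264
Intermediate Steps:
T(a) = 2*a
(T(6)*22)*1 = ((2*6)*22)*1 = (12*22)*1 = 264*1 = 264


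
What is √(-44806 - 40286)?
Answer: 2*I*√21273 ≈ 291.71*I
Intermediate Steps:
√(-44806 - 40286) = √(-85092) = 2*I*√21273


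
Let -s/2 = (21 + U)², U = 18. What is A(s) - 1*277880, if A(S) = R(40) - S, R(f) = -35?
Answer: -274873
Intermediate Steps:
s = -3042 (s = -2*(21 + 18)² = -2*39² = -2*1521 = -3042)
A(S) = -35 - S
A(s) - 1*277880 = (-35 - 1*(-3042)) - 1*277880 = (-35 + 3042) - 277880 = 3007 - 277880 = -274873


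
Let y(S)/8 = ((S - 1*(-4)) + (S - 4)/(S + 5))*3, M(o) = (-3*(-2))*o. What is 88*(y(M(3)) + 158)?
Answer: 1418032/23 ≈ 61654.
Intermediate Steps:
M(o) = 6*o
y(S) = 96 + 24*S + 24*(-4 + S)/(5 + S) (y(S) = 8*(((S - 1*(-4)) + (S - 4)/(S + 5))*3) = 8*(((S + 4) + (-4 + S)/(5 + S))*3) = 8*(((4 + S) + (-4 + S)/(5 + S))*3) = 8*((4 + S + (-4 + S)/(5 + S))*3) = 8*(12 + 3*S + 3*(-4 + S)/(5 + S)) = 96 + 24*S + 24*(-4 + S)/(5 + S))
88*(y(M(3)) + 158) = 88*(24*(16 + (6*3)**2 + 10*(6*3))/(5 + 6*3) + 158) = 88*(24*(16 + 18**2 + 10*18)/(5 + 18) + 158) = 88*(24*(16 + 324 + 180)/23 + 158) = 88*(24*(1/23)*520 + 158) = 88*(12480/23 + 158) = 88*(16114/23) = 1418032/23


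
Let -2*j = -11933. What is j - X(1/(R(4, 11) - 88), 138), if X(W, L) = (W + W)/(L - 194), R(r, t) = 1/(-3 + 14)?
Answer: 161548943/27076 ≈ 5966.5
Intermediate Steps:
R(r, t) = 1/11
j = 11933/2 (j = -1/2*(-11933) = 11933/2 ≈ 5966.5)
X(W, L) = 2*W/(-194 + L) (X(W, L) = (2*W)/(-194 + L) = 2*W/(-194 + L))
j - X(1/(R(4, 11) - 88), 138) = 11933/2 - 2/((1/11 - 88)*(-194 + 138)) = 11933/2 - 2/((-967/11)*(-56)) = 11933/2 - 2*(-11)*(-1)/(967*56) = 11933/2 - 1*11/27076 = 11933/2 - 11/27076 = 161548943/27076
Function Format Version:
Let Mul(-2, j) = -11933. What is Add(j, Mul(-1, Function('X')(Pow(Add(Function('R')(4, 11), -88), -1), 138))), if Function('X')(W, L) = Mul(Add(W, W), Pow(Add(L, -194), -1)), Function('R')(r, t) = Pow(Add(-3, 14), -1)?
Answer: Rational(161548943, 27076) ≈ 5966.5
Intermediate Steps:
Function('R')(r, t) = Rational(1, 11) (Function('R')(r, t) = Pow(11, -1) = Rational(1, 11))
j = Rational(11933, 2) (j = Mul(Rational(-1, 2), -11933) = Rational(11933, 2) ≈ 5966.5)
Function('X')(W, L) = Mul(2, W, Pow(Add(-194, L), -1)) (Function('X')(W, L) = Mul(Mul(2, W), Pow(Add(-194, L), -1)) = Mul(2, W, Pow(Add(-194, L), -1)))
Add(j, Mul(-1, Function('X')(Pow(Add(Function('R')(4, 11), -88), -1), 138))) = Add(Rational(11933, 2), Mul(-1, Mul(2, Pow(Add(Rational(1, 11), -88), -1), Pow(Add(-194, 138), -1)))) = Add(Rational(11933, 2), Mul(-1, Mul(2, Pow(Rational(-967, 11), -1), Pow(-56, -1)))) = Add(Rational(11933, 2), Mul(-1, Mul(2, Rational(-11, 967), Rational(-1, 56)))) = Add(Rational(11933, 2), Mul(-1, Rational(11, 27076))) = Add(Rational(11933, 2), Rational(-11, 27076)) = Rational(161548943, 27076)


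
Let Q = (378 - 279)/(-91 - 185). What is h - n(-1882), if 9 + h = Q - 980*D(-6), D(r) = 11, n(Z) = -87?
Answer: -984617/92 ≈ -10702.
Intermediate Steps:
Q = -33/92 (Q = 99/(-276) = 99*(-1/276) = -33/92 ≈ -0.35870)
h = -992621/92 (h = -9 + (-33/92 - 980*11) = -9 + (-33/92 - 10780) = -9 - 991793/92 = -992621/92 ≈ -10789.)
h - n(-1882) = -992621/92 - 1*(-87) = -992621/92 + 87 = -984617/92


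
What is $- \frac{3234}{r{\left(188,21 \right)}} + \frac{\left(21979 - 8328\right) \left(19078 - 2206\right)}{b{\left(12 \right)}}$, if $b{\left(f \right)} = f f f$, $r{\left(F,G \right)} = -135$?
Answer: $\frac{47991889}{360} \approx 1.3331 \cdot 10^{5}$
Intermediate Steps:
$b{\left(f \right)} = f^{3}$ ($b{\left(f \right)} = f^{2} f = f^{3}$)
$- \frac{3234}{r{\left(188,21 \right)}} + \frac{\left(21979 - 8328\right) \left(19078 - 2206\right)}{b{\left(12 \right)}} = - \frac{3234}{-135} + \frac{\left(21979 - 8328\right) \left(19078 - 2206\right)}{12^{3}} = \left(-3234\right) \left(- \frac{1}{135}\right) + \frac{13651 \cdot 16872}{1728} = \frac{1078}{45} + 230319672 \cdot \frac{1}{1728} = \frac{1078}{45} + \frac{9596653}{72} = \frac{47991889}{360}$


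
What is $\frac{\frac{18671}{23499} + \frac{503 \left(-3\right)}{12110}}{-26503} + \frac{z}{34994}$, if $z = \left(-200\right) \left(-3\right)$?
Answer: $\frac{46107650228693}{2693122279761510} \approx 0.017121$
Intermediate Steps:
$z = 600$
$\frac{\frac{18671}{23499} + \frac{503 \left(-3\right)}{12110}}{-26503} + \frac{z}{34994} = \frac{\frac{18671}{23499} + \frac{503 \left(-3\right)}{12110}}{-26503} + \frac{600}{34994} = \left(18671 \cdot \frac{1}{23499} - \frac{1509}{12110}\right) \left(- \frac{1}{26503}\right) + 600 \cdot \frac{1}{34994} = \left(\frac{18671}{23499} - \frac{1509}{12110}\right) \left(- \frac{1}{26503}\right) + \frac{300}{17497} = \frac{3890731}{5807610} \left(- \frac{1}{26503}\right) + \frac{300}{17497} = - \frac{3890731}{153919087830} + \frac{300}{17497} = \frac{46107650228693}{2693122279761510}$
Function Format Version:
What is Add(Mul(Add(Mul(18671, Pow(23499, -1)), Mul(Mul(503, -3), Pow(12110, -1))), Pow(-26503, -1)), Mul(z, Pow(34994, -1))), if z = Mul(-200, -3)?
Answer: Rational(46107650228693, 2693122279761510) ≈ 0.017121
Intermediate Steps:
z = 600
Add(Mul(Add(Mul(18671, Pow(23499, -1)), Mul(Mul(503, -3), Pow(12110, -1))), Pow(-26503, -1)), Mul(z, Pow(34994, -1))) = Add(Mul(Add(Mul(18671, Pow(23499, -1)), Mul(Mul(503, -3), Pow(12110, -1))), Pow(-26503, -1)), Mul(600, Pow(34994, -1))) = Add(Mul(Add(Mul(18671, Rational(1, 23499)), Mul(-1509, Rational(1, 12110))), Rational(-1, 26503)), Mul(600, Rational(1, 34994))) = Add(Mul(Add(Rational(18671, 23499), Rational(-1509, 12110)), Rational(-1, 26503)), Rational(300, 17497)) = Add(Mul(Rational(3890731, 5807610), Rational(-1, 26503)), Rational(300, 17497)) = Add(Rational(-3890731, 153919087830), Rational(300, 17497)) = Rational(46107650228693, 2693122279761510)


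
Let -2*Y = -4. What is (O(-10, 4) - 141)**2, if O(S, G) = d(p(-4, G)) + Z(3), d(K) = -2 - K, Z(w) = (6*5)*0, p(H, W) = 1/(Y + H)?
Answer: 81225/4 ≈ 20306.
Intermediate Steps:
Y = 2 (Y = -1/2*(-4) = 2)
p(H, W) = 1/(2 + H)
Z(w) = 0 (Z(w) = 30*0 = 0)
O(S, G) = -3/2 (O(S, G) = (-2 - 1/(2 - 4)) + 0 = (-2 - 1/(-2)) + 0 = (-2 - 1*(-1/2)) + 0 = (-2 + 1/2) + 0 = -3/2 + 0 = -3/2)
(O(-10, 4) - 141)**2 = (-3/2 - 141)**2 = (-285/2)**2 = 81225/4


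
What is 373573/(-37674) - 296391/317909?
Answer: -129928453391/11976903666 ≈ -10.848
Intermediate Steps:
373573/(-37674) - 296391/317909 = 373573*(-1/37674) - 296391*1/317909 = -373573/37674 - 296391/317909 = -129928453391/11976903666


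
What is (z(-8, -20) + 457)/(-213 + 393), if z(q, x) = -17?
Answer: 22/9 ≈ 2.4444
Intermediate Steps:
(z(-8, -20) + 457)/(-213 + 393) = (-17 + 457)/(-213 + 393) = 440/180 = 440*(1/180) = 22/9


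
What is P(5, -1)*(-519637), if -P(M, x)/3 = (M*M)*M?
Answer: 194863875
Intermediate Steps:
P(M, x) = -3*M³ (P(M, x) = -3*M*M*M = -3*M²*M = -3*M³)
P(5, -1)*(-519637) = -3*5³*(-519637) = -3*125*(-519637) = -375*(-519637) = 194863875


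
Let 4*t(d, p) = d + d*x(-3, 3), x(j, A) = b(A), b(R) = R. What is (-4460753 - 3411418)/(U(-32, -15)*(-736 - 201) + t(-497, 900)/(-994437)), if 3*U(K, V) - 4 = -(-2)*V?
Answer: -7828378112727/8075491895 ≈ -969.40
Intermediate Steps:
x(j, A) = A
U(K, V) = 4/3 + 2*V/3 (U(K, V) = 4/3 + (-(-2)*V)/3 = 4/3 + (2*V)/3 = 4/3 + 2*V/3)
t(d, p) = d (t(d, p) = (d + d*3)/4 = (d + 3*d)/4 = (4*d)/4 = d)
(-4460753 - 3411418)/(U(-32, -15)*(-736 - 201) + t(-497, 900)/(-994437)) = (-4460753 - 3411418)/((4/3 + (⅔)*(-15))*(-736 - 201) - 497/(-994437)) = -7872171/((4/3 - 10)*(-937) - 497*(-1/994437)) = -7872171/(-26/3*(-937) + 497/994437) = -7872171/(24362/3 + 497/994437) = -7872171/8075491895/994437 = -7872171*994437/8075491895 = -7828378112727/8075491895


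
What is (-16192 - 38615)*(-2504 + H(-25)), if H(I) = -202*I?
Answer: -139538622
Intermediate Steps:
(-16192 - 38615)*(-2504 + H(-25)) = (-16192 - 38615)*(-2504 - 202*(-25)) = -54807*(-2504 + 5050) = -54807*2546 = -139538622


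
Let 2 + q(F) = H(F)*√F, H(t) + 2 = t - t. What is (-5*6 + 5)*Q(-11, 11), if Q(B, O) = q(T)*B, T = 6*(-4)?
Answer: -550 - 1100*I*√6 ≈ -550.0 - 2694.4*I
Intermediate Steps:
H(t) = -2 (H(t) = -2 + (t - t) = -2 + 0 = -2)
T = -24
q(F) = -2 - 2*√F
Q(B, O) = B*(-2 - 4*I*√6) (Q(B, O) = (-2 - 4*I*√6)*B = B*(-2 - 4*I*√6))
(-5*6 + 5)*Q(-11, 11) = (-5*6 + 5)*(-2*(-11)*(1 + 2*I*√6)) = (-30 + 5)*(22 + 44*I*√6) = -25*(22 + 44*I*√6) = -550 - 1100*I*√6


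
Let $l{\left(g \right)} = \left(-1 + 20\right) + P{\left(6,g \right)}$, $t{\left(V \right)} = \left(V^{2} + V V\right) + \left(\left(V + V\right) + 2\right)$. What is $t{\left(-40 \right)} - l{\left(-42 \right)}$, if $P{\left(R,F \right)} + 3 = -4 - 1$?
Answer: $3111$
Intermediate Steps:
$P{\left(R,F \right)} = -8$ ($P{\left(R,F \right)} = -3 - 5 = -8$)
$t{\left(V \right)} = 2 + 2 V + 2 V^{2}$ ($t{\left(V \right)} = \left(V^{2} + V^{2}\right) + \left(2 V + 2\right) = 2 V^{2} + \left(2 + 2 V\right) = 2 + 2 V + 2 V^{2}$)
$l{\left(g \right)} = 11$ ($l{\left(g \right)} = \left(-1 + 20\right) - 8 = 19 - 8 = 11$)
$t{\left(-40 \right)} - l{\left(-42 \right)} = \left(2 + 2 \left(-40\right) + 2 \left(-40\right)^{2}\right) - 11 = \left(2 - 80 + 2 \cdot 1600\right) - 11 = \left(2 - 80 + 3200\right) - 11 = 3122 - 11 = 3111$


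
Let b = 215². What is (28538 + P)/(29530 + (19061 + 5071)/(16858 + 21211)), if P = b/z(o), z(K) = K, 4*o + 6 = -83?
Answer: 44825904879/50026975739 ≈ 0.89603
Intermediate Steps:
b = 46225
o = -89/4 (o = -3/2 + (¼)*(-83) = -3/2 - 83/4 = -89/4 ≈ -22.250)
P = -184900/89 (P = 46225/(-89/4) = 46225*(-4/89) = -184900/89 ≈ -2077.5)
(28538 + P)/(29530 + (19061 + 5071)/(16858 + 21211)) = (28538 - 184900/89)/(29530 + (19061 + 5071)/(16858 + 21211)) = 2354982/(89*(29530 + 24132/38069)) = 2354982/(89*(1124201702/38069)) = (2354982/89)*(38069/1124201702) = 44825904879/50026975739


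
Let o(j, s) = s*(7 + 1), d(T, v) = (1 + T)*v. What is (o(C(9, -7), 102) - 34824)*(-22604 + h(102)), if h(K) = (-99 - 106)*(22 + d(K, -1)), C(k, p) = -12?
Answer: 204013992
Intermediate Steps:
d(T, v) = v*(1 + T)
o(j, s) = 8*s (o(j, s) = s*8 = 8*s)
h(K) = -4305 + 205*K (h(K) = (-99 - 106)*(22 - (1 + K)) = -205*(22 + (-1 - K)) = -205*(21 - K) = -4305 + 205*K)
(o(C(9, -7), 102) - 34824)*(-22604 + h(102)) = (8*102 - 34824)*(-22604 + (-4305 + 205*102)) = (816 - 34824)*(-22604 + (-4305 + 20910)) = -34008*(-22604 + 16605) = -34008*(-5999) = 204013992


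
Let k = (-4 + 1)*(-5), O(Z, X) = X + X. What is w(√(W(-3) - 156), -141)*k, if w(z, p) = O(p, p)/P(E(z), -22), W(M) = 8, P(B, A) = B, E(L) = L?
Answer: 2115*I*√37/37 ≈ 347.7*I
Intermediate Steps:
O(Z, X) = 2*X
w(z, p) = 2*p/z (w(z, p) = (2*p)/z = 2*p/z)
k = 15 (k = -3*(-5) = 15)
w(√(W(-3) - 156), -141)*k = (2*(-141)/√(8 - 156))*15 = (2*(-141)/√(-148))*15 = (2*(-141)/(2*I*√37))*15 = (2*(-141)*(-I*√37/74))*15 = (141*I*√37/37)*15 = 2115*I*√37/37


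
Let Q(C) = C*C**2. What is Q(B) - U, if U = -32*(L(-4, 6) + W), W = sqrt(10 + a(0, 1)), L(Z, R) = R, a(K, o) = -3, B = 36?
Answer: 46848 + 32*sqrt(7) ≈ 46933.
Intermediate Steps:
W = sqrt(7) (W = sqrt(10 - 3) = sqrt(7) ≈ 2.6458)
Q(C) = C**3
U = -192 - 32*sqrt(7) (U = -32*(6 + sqrt(7)) = -192 - 32*sqrt(7) ≈ -276.66)
Q(B) - U = 36**3 - (-192 - 32*sqrt(7)) = 46656 + (192 + 32*sqrt(7)) = 46848 + 32*sqrt(7)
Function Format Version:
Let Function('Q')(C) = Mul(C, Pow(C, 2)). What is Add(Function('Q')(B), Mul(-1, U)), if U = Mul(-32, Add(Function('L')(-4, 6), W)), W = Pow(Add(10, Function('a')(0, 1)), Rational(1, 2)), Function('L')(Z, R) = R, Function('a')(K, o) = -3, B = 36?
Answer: Add(46848, Mul(32, Pow(7, Rational(1, 2)))) ≈ 46933.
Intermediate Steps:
W = Pow(7, Rational(1, 2)) (W = Pow(Add(10, -3), Rational(1, 2)) = Pow(7, Rational(1, 2)) ≈ 2.6458)
Function('Q')(C) = Pow(C, 3)
U = Add(-192, Mul(-32, Pow(7, Rational(1, 2)))) (U = Mul(-32, Add(6, Pow(7, Rational(1, 2)))) = Add(-192, Mul(-32, Pow(7, Rational(1, 2)))) ≈ -276.66)
Add(Function('Q')(B), Mul(-1, U)) = Add(Pow(36, 3), Mul(-1, Add(-192, Mul(-32, Pow(7, Rational(1, 2)))))) = Add(46656, Add(192, Mul(32, Pow(7, Rational(1, 2))))) = Add(46848, Mul(32, Pow(7, Rational(1, 2))))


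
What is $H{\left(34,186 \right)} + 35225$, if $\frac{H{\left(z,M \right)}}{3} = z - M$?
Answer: $34769$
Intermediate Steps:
$H{\left(z,M \right)} = - 3 M + 3 z$ ($H{\left(z,M \right)} = 3 \left(z - M\right) = - 3 M + 3 z$)
$H{\left(34,186 \right)} + 35225 = \left(\left(-3\right) 186 + 3 \cdot 34\right) + 35225 = \left(-558 + 102\right) + 35225 = -456 + 35225 = 34769$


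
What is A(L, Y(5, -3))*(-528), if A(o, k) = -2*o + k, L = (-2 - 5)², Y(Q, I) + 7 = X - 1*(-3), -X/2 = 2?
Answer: 55968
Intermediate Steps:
X = -4 (X = -2*2 = -4)
Y(Q, I) = -8 (Y(Q, I) = -7 + (-4 - 1*(-3)) = -7 + (-4 + 3) = -7 - 1 = -8)
L = 49 (L = (-7)² = 49)
A(o, k) = k - 2*o
A(L, Y(5, -3))*(-528) = (-8 - 2*49)*(-528) = (-8 - 98)*(-528) = -106*(-528) = 55968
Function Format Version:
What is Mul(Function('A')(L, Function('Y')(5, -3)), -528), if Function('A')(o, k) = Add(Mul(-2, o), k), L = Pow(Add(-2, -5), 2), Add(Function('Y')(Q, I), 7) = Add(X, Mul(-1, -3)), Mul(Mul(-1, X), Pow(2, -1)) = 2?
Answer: 55968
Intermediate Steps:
X = -4 (X = Mul(-2, 2) = -4)
Function('Y')(Q, I) = -8 (Function('Y')(Q, I) = Add(-7, Add(-4, Mul(-1, -3))) = Add(-7, Add(-4, 3)) = Add(-7, -1) = -8)
L = 49 (L = Pow(-7, 2) = 49)
Function('A')(o, k) = Add(k, Mul(-2, o))
Mul(Function('A')(L, Function('Y')(5, -3)), -528) = Mul(Add(-8, Mul(-2, 49)), -528) = Mul(Add(-8, -98), -528) = Mul(-106, -528) = 55968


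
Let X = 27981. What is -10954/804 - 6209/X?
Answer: -51915985/3749454 ≈ -13.846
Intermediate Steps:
-10954/804 - 6209/X = -10954/804 - 6209/27981 = -10954*1/804 - 6209*1/27981 = -5477/402 - 6209/27981 = -51915985/3749454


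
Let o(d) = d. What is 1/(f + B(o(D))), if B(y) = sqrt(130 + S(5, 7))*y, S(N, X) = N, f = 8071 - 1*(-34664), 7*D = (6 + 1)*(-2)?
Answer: 2849/121751979 + 2*sqrt(15)/608759895 ≈ 2.3413e-5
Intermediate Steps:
D = -2 (D = ((6 + 1)*(-2))/7 = (7*(-2))/7 = (1/7)*(-14) = -2)
f = 42735 (f = 8071 + 34664 = 42735)
B(y) = 3*y*sqrt(15) (B(y) = sqrt(130 + 5)*y = sqrt(135)*y = (3*sqrt(15))*y = 3*y*sqrt(15))
1/(f + B(o(D))) = 1/(42735 + 3*(-2)*sqrt(15)) = 1/(42735 - 6*sqrt(15))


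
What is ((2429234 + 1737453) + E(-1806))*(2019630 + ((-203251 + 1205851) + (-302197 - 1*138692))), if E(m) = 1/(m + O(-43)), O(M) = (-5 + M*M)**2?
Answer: 36553365165929098851/3398530 ≈ 1.0756e+13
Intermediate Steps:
O(M) = (-5 + M**2)**2
E(m) = 1/(3400336 + m) (E(m) = 1/(m + (-5 + (-43)**2)**2) = 1/(m + (-5 + 1849)**2) = 1/(m + 1844**2) = 1/(m + 3400336) = 1/(3400336 + m))
((2429234 + 1737453) + E(-1806))*(2019630 + ((-203251 + 1205851) + (-302197 - 1*138692))) = ((2429234 + 1737453) + 1/(3400336 - 1806))*(2019630 + ((-203251 + 1205851) + (-302197 - 1*138692))) = (4166687 + 1/3398530)*(2019630 + (1002600 + (-302197 - 138692))) = (4166687 + 1/3398530)*(2019630 + (1002600 - 440889)) = 14160610770111*(2019630 + 561711)/3398530 = (14160610770111/3398530)*2581341 = 36553365165929098851/3398530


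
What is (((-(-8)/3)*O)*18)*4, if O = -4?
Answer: -768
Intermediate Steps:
(((-(-8)/3)*O)*18)*4 = ((-(-8)/3*(-4))*18)*4 = ((-2*(-4/3)*(-4))*18)*4 = (((8/3)*(-4))*18)*4 = -32/3*18*4 = -192*4 = -768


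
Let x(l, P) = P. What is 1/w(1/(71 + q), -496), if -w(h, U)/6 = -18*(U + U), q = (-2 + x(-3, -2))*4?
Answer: -1/107136 ≈ -9.3339e-6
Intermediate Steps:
q = -16 (q = (-2 - 2)*4 = -4*4 = -16)
w(h, U) = 216*U (w(h, U) = -(-108)*(U + U) = -(-108)*2*U = -(-216)*U = 216*U)
1/w(1/(71 + q), -496) = 1/(216*(-496)) = 1/(-107136) = -1/107136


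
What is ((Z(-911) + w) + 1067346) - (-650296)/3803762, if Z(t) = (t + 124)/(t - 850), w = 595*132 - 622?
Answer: 3835734506395399/3349212441 ≈ 1.1453e+6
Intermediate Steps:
w = 77918 (w = 78540 - 622 = 77918)
Z(t) = (124 + t)/(-850 + t)
((Z(-911) + w) + 1067346) - (-650296)/3803762 = (((124 - 911)/(-850 - 911) + 77918) + 1067346) - (-650296)/3803762 = ((-787/(-1761) + 77918) + 1067346) - (-650296)/3803762 = ((-1/1761*(-787) + 77918) + 1067346) - 1*(-325148/1901881) = ((787/1761 + 77918) + 1067346) + 325148/1901881 = (137214385/1761 + 1067346) + 325148/1901881 = 2016810691/1761 + 325148/1901881 = 3835734506395399/3349212441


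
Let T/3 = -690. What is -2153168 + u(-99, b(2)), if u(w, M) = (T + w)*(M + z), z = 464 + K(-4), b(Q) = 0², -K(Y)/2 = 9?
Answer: -3120542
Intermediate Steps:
K(Y) = -18 (K(Y) = -2*9 = -18)
b(Q) = 0
z = 446 (z = 464 - 18 = 446)
T = -2070 (T = 3*(-690) = -2070)
u(w, M) = (-2070 + w)*(446 + M) (u(w, M) = (-2070 + w)*(M + 446) = (-2070 + w)*(446 + M))
-2153168 + u(-99, b(2)) = -2153168 + (-923220 - 2070*0 + 446*(-99) + 0*(-99)) = -2153168 + (-923220 + 0 - 44154 + 0) = -2153168 - 967374 = -3120542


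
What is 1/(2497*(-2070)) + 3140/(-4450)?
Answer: -324600101/460022310 ≈ -0.70562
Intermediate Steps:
1/(2497*(-2070)) + 3140/(-4450) = (1/2497)*(-1/2070) + 3140*(-1/4450) = -1/5168790 - 314/445 = -324600101/460022310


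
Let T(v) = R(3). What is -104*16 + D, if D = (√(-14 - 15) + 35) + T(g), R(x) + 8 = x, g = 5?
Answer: -1634 + I*√29 ≈ -1634.0 + 5.3852*I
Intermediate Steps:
R(x) = -8 + x
T(v) = -5 (T(v) = -8 + 3 = -5)
D = 30 + I*√29 (D = (√(-14 - 15) + 35) - 5 = (√(-29) + 35) - 5 = (I*√29 + 35) - 5 = (35 + I*√29) - 5 = 30 + I*√29 ≈ 30.0 + 5.3852*I)
-104*16 + D = -104*16 + (30 + I*√29) = -1664 + (30 + I*√29) = -1634 + I*√29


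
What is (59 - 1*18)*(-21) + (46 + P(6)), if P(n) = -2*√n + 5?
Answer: -810 - 2*√6 ≈ -814.90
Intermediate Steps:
P(n) = 5 - 2*√n
(59 - 1*18)*(-21) + (46 + P(6)) = (59 - 1*18)*(-21) + (46 + (5 - 2*√6)) = (59 - 18)*(-21) + (51 - 2*√6) = 41*(-21) + (51 - 2*√6) = -861 + (51 - 2*√6) = -810 - 2*√6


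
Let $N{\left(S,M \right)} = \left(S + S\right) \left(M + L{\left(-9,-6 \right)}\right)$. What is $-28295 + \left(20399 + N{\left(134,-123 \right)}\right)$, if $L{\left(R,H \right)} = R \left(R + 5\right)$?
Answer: $-31212$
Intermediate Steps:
$L{\left(R,H \right)} = R \left(5 + R\right)$
$N{\left(S,M \right)} = 2 S \left(36 + M\right)$ ($N{\left(S,M \right)} = \left(S + S\right) \left(M - 9 \left(5 - 9\right)\right) = 2 S \left(M - -36\right) = 2 S \left(M + 36\right) = 2 S \left(36 + M\right)$)
$-28295 + \left(20399 + N{\left(134,-123 \right)}\right) = -28295 + \left(20399 + 2 \cdot 134 \left(36 - 123\right)\right) = -28295 + \left(20399 + 2 \cdot 134 \left(-87\right)\right) = -28295 + \left(20399 - 23316\right) = -28295 - 2917 = -31212$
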